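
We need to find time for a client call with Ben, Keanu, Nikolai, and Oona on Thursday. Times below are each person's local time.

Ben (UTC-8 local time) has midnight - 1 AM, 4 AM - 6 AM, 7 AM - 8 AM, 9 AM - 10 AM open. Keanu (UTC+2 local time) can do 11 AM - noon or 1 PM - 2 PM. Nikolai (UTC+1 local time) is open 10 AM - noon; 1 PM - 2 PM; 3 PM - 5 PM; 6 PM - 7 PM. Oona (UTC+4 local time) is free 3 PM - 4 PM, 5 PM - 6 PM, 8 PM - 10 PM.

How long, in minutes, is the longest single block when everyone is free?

Ben in UTC: 08:00-09:00, 12:00-14:00, 15:00-16:00, 17:00-18:00 (add 8h to convert from UTC-8).
Keanu in UTC: 09:00-10:00, 11:00-12:00 (subtract 2h to convert from UTC+2).
Nikolai in UTC: 09:00-11:00, 12:00-13:00, 14:00-16:00, 17:00-18:00 (subtract 1h to convert from UTC+1).
Oona in UTC: 11:00-12:00, 13:00-14:00, 16:00-18:00 (subtract 4h to convert from UTC+4).
Ben ∩ Keanu: ∅.
Ben ∩ Keanu ∩ Nikolai: ∅.
Ben ∩ Keanu ∩ Nikolai ∩ Oona: ∅.
There is no time when everyone is free.
No common window exists, so the longest block is 0 minutes.

0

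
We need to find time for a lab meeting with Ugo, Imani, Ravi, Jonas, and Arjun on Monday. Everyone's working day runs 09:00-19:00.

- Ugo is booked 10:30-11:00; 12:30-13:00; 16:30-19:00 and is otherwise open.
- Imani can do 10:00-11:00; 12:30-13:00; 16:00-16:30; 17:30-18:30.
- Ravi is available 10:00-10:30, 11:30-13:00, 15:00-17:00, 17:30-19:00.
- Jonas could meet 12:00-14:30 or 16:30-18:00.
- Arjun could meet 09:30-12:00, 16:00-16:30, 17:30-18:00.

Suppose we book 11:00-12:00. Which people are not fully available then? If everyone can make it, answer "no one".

Ugo free: 09:00-10:30, 11:00-12:30, 13:00-16:30 (invert busy blocks within the working day).
Imani free: 10:00-11:00, 12:30-13:00, 16:00-16:30, 17:30-18:30.
Ravi free: 10:00-10:30, 11:30-13:00, 15:00-17:00, 17:30-19:00.
Jonas free: 12:00-14:30, 16:30-18:00.
Arjun free: 09:30-12:00, 16:00-16:30, 17:30-18:00.
Ugo: free for 11:00-12:00. Imani: not fully free for 11:00-12:00. Ravi: not fully free for 11:00-12:00. Jonas: not fully free for 11:00-12:00. Arjun: free for 11:00-12:00.

Imani, Jonas, Ravi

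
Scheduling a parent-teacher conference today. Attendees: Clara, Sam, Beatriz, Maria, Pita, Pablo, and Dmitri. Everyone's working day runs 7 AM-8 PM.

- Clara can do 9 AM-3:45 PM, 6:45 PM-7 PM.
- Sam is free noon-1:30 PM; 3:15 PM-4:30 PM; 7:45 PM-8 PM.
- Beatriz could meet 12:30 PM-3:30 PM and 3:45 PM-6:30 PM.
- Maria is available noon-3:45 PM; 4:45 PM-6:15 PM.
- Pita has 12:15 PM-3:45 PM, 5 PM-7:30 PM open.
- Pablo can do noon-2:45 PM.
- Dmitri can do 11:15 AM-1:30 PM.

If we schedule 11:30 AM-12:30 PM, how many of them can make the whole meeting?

2

Clara and Dmitri can make the full 11:30-12:30 slot — that's 2.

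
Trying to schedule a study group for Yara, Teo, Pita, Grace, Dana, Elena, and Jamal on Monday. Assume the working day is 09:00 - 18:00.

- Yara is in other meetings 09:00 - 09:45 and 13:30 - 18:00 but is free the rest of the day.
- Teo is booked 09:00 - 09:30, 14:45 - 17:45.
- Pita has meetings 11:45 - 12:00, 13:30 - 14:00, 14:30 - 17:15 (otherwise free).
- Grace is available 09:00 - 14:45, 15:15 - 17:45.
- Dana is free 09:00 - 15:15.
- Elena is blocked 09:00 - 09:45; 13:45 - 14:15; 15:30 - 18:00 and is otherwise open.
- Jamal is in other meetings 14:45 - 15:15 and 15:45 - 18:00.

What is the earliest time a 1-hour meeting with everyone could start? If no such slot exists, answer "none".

Yara free: 09:45-13:30 (invert busy blocks within the working day).
Teo free: 09:30-14:45, 17:45-18:00 (invert busy blocks within the working day).
Pita free: 09:00-11:45, 12:00-13:30, 14:00-14:30, 17:15-18:00 (invert busy blocks within the working day).
Grace free: 09:00-14:45, 15:15-17:45.
Dana free: 09:00-15:15.
Elena free: 09:45-13:45, 14:15-15:30 (invert busy blocks within the working day).
Jamal free: 09:00-14:45, 15:15-15:45 (invert busy blocks within the working day).
Yara ∩ Teo: 09:45-13:30.
Yara ∩ Teo ∩ Pita: 09:45-11:45, 12:00-13:30.
Yara ∩ Teo ∩ Pita ∩ Grace: 09:45-11:45, 12:00-13:30.
Yara ∩ Teo ∩ Pita ∩ Grace ∩ Dana: 09:45-11:45, 12:00-13:30.
Yara ∩ Teo ∩ Pita ∩ Grace ∩ Dana ∩ Elena: 09:45-11:45, 12:00-13:30.
Yara ∩ Teo ∩ Pita ∩ Grace ∩ Dana ∩ Elena ∩ Jamal: 09:45-11:45, 12:00-13:30.
Those are the intersection windows.
The first common window of at least 60 minutes is 09:45-11:45, so the earliest start is 09:45.

09:45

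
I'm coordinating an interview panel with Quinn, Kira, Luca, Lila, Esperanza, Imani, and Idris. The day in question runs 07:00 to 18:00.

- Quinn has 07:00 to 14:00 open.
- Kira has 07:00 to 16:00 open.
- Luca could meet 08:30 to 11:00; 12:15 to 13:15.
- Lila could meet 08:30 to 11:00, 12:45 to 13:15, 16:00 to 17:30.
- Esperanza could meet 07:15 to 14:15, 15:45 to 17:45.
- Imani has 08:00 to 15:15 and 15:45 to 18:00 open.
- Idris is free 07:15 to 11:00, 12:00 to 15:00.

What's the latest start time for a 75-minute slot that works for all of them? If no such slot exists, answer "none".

Quinn ∩ Kira: 07:00-14:00.
Quinn ∩ Kira ∩ Luca: 08:30-11:00, 12:15-13:15.
Quinn ∩ Kira ∩ Luca ∩ Lila: 08:30-11:00, 12:45-13:15.
Quinn ∩ Kira ∩ Luca ∩ Lila ∩ Esperanza: 08:30-11:00, 12:45-13:15.
Quinn ∩ Kira ∩ Luca ∩ Lila ∩ Esperanza ∩ Imani: 08:30-11:00, 12:45-13:15.
Quinn ∩ Kira ∩ Luca ∩ Lila ∩ Esperanza ∩ Imani ∩ Idris: 08:30-11:00, 12:45-13:15.
Those are the intersection windows.
The last common window of at least 75 minutes is 08:30-11:00; a 75-minute meeting can start as late as 09:45 and still end by 11:00.

09:45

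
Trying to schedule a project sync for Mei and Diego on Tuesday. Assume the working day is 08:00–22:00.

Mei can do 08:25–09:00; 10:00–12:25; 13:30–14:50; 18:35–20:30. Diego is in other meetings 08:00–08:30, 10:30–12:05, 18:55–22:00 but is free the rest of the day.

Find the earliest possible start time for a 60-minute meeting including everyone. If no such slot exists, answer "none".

13:30

Mei free: 08:25-09:00, 10:00-12:25, 13:30-14:50, 18:35-20:30.
Diego free: 08:30-10:30, 12:05-18:55 (invert busy blocks within the working day).
Mei ∩ Diego: 08:30-09:00, 10:00-10:30, 12:05-12:25, 13:30-14:50, 18:35-18:55.
The first common window of at least 60 minutes is 13:30-14:50, so the earliest start is 13:30.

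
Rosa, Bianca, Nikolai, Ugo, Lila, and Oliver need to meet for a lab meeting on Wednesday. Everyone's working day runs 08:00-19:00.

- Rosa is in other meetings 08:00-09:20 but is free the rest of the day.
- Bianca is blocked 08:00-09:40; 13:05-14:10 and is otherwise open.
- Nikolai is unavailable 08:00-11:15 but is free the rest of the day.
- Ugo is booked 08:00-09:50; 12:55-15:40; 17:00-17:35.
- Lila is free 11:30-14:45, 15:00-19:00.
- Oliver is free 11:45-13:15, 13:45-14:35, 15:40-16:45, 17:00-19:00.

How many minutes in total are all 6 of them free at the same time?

220

Rosa free: 09:20-19:00 (invert busy blocks within the working day).
Bianca free: 09:40-13:05, 14:10-19:00 (invert busy blocks within the working day).
Nikolai free: 11:15-19:00 (invert busy blocks within the working day).
Ugo free: 09:50-12:55, 15:40-17:00, 17:35-19:00 (invert busy blocks within the working day).
Lila free: 11:30-14:45, 15:00-19:00.
Oliver free: 11:45-13:15, 13:45-14:35, 15:40-16:45, 17:00-19:00.
Rosa ∩ Bianca: 09:40-13:05, 14:10-19:00.
Rosa ∩ Bianca ∩ Nikolai: 11:15-13:05, 14:10-19:00.
Rosa ∩ Bianca ∩ Nikolai ∩ Ugo: 11:15-12:55, 15:40-17:00, 17:35-19:00.
Rosa ∩ Bianca ∩ Nikolai ∩ Ugo ∩ Lila: 11:30-12:55, 15:40-17:00, 17:35-19:00.
Rosa ∩ Bianca ∩ Nikolai ∩ Ugo ∩ Lila ∩ Oliver: 11:45-12:55, 15:40-16:45, 17:35-19:00.
So the common availability across everyone is 11:45-12:55, 15:40-16:45, 17:35-19:00.
Summing the common windows: 70 + 65 + 85 = 220 minutes.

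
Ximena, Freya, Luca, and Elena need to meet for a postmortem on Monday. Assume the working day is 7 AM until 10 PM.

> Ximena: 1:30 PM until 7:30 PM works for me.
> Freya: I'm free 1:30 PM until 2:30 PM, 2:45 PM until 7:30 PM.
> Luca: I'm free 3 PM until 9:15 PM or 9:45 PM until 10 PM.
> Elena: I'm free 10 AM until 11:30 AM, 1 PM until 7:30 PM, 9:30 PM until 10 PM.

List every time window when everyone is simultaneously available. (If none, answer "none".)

Ximena ∩ Freya: 13:30-14:30, 14:45-19:30.
Ximena ∩ Freya ∩ Luca: 15:00-19:30.
Ximena ∩ Freya ∩ Luca ∩ Elena: 15:00-19:30.

15:00-19:30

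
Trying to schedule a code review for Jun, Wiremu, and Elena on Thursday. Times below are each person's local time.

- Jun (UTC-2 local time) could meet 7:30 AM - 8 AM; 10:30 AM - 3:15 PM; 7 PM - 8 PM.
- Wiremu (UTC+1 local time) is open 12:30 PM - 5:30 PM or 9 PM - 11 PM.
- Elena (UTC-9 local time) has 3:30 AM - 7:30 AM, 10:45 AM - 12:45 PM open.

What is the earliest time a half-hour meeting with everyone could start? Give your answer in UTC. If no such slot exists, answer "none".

Jun in UTC: 09:30-10:00, 12:30-17:15, 21:00-22:00 (add 2h to convert from UTC-2).
Wiremu in UTC: 11:30-16:30, 20:00-22:00 (subtract 1h to convert from UTC+1).
Elena in UTC: 12:30-16:30, 19:45-21:45 (add 9h to convert from UTC-9).
Jun ∩ Wiremu: 12:30-16:30, 21:00-22:00.
Jun ∩ Wiremu ∩ Elena: 12:30-16:30, 21:00-21:45.
Those are the intersection windows.
The first common window of at least 30 minutes is 12:30-16:30, so the earliest start is 12:30.

12:30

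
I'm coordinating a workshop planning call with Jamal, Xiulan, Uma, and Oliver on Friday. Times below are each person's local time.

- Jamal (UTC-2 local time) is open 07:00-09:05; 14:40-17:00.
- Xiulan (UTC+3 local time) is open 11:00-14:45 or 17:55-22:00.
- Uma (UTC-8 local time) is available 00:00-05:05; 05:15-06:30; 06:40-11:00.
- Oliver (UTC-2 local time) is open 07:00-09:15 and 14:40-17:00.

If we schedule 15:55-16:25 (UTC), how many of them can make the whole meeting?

2

Jamal in UTC: 09:00-11:05, 16:40-19:00 (add 2h to convert from UTC-2).
Xiulan in UTC: 08:00-11:45, 14:55-19:00 (subtract 3h to convert from UTC+3).
Uma in UTC: 08:00-13:05, 13:15-14:30, 14:40-19:00 (add 8h to convert from UTC-8).
Oliver in UTC: 09:00-11:15, 16:40-19:00 (add 2h to convert from UTC-2).
Xiulan and Uma can make the full 15:55-16:25 slot — that's 2.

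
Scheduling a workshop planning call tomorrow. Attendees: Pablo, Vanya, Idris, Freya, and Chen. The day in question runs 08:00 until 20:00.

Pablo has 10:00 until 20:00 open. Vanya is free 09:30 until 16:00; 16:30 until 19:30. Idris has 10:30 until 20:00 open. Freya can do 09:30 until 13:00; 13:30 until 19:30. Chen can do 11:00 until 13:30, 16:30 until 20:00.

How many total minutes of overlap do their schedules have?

Pablo ∩ Vanya: 10:00-16:00, 16:30-19:30.
Pablo ∩ Vanya ∩ Idris: 10:30-16:00, 16:30-19:30.
Pablo ∩ Vanya ∩ Idris ∩ Freya: 10:30-13:00, 13:30-16:00, 16:30-19:30.
Pablo ∩ Vanya ∩ Idris ∩ Freya ∩ Chen: 11:00-13:00, 16:30-19:30.
Those are the intersection windows.
Summing the common windows: 120 + 180 = 300 minutes.

300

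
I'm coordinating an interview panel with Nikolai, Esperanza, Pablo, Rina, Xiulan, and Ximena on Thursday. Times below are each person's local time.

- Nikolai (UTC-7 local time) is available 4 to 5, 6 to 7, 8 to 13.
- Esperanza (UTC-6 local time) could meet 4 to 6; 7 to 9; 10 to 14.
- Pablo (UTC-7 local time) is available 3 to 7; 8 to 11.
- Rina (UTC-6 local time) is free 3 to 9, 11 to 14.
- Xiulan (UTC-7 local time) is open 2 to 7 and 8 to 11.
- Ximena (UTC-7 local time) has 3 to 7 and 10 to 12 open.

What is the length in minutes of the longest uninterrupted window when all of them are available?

60

Nikolai in UTC: 11:00-12:00, 13:00-14:00, 15:00-20:00 (add 7h to convert from UTC-7).
Esperanza in UTC: 10:00-12:00, 13:00-15:00, 16:00-20:00 (add 6h to convert from UTC-6).
Pablo in UTC: 10:00-14:00, 15:00-18:00 (add 7h to convert from UTC-7).
Rina in UTC: 09:00-15:00, 17:00-20:00 (add 6h to convert from UTC-6).
Xiulan in UTC: 09:00-14:00, 15:00-18:00 (add 7h to convert from UTC-7).
Ximena in UTC: 10:00-14:00, 17:00-19:00 (add 7h to convert from UTC-7).
Nikolai ∩ Esperanza: 11:00-12:00, 13:00-14:00, 16:00-20:00.
Nikolai ∩ Esperanza ∩ Pablo: 11:00-12:00, 13:00-14:00, 16:00-18:00.
Nikolai ∩ Esperanza ∩ Pablo ∩ Rina: 11:00-12:00, 13:00-14:00, 17:00-18:00.
Nikolai ∩ Esperanza ∩ Pablo ∩ Rina ∩ Xiulan: 11:00-12:00, 13:00-14:00, 17:00-18:00.
Nikolai ∩ Esperanza ∩ Pablo ∩ Rina ∩ Xiulan ∩ Ximena: 11:00-12:00, 13:00-14:00, 17:00-18:00.
The longest is 11:00-12:00 at 60 minutes.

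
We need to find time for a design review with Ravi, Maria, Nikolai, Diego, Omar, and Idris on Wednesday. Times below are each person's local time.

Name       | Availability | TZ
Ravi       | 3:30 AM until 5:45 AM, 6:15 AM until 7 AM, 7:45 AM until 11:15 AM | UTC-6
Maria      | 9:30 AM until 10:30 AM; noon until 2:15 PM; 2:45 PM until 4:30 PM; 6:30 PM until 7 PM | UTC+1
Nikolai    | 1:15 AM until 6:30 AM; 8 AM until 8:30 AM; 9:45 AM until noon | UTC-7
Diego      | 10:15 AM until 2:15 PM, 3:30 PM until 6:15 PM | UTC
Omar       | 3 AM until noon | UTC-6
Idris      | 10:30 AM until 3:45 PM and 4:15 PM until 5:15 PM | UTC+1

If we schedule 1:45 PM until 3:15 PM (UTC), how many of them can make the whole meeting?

Ravi in UTC: 09:30-11:45, 12:15-13:00, 13:45-17:15 (add 6h to convert from UTC-6).
Maria in UTC: 08:30-09:30, 11:00-13:15, 13:45-15:30, 17:30-18:00 (subtract 1h to convert from UTC+1).
Nikolai in UTC: 08:15-13:30, 15:00-15:30, 16:45-19:00 (add 7h to convert from UTC-7).
Diego in UTC: 10:15-14:15, 15:30-18:15.
Omar in UTC: 09:00-18:00 (add 6h to convert from UTC-6).
Idris in UTC: 09:30-14:45, 15:15-16:15 (subtract 1h to convert from UTC+1).
Ravi, Maria, and Omar can make the full 13:45-15:15 slot — that's 3.

3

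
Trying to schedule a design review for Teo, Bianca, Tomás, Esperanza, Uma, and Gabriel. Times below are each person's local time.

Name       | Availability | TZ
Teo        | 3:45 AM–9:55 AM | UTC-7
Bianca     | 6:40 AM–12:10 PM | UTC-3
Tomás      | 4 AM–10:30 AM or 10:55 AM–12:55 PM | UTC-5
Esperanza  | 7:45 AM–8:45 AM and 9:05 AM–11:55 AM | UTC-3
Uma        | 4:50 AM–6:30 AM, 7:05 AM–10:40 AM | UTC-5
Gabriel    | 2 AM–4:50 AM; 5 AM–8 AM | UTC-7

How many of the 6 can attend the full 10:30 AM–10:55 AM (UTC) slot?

Teo in UTC: 10:45-16:55 (add 7h to convert from UTC-7).
Bianca in UTC: 09:40-15:10 (add 3h to convert from UTC-3).
Tomás in UTC: 09:00-15:30, 15:55-17:55 (add 5h to convert from UTC-5).
Esperanza in UTC: 10:45-11:45, 12:05-14:55 (add 3h to convert from UTC-3).
Uma in UTC: 09:50-11:30, 12:05-15:40 (add 5h to convert from UTC-5).
Gabriel in UTC: 09:00-11:50, 12:00-15:00 (add 7h to convert from UTC-7).
Bianca, Tomás, Uma, and Gabriel can make the full 10:30-10:55 slot — that's 4.

4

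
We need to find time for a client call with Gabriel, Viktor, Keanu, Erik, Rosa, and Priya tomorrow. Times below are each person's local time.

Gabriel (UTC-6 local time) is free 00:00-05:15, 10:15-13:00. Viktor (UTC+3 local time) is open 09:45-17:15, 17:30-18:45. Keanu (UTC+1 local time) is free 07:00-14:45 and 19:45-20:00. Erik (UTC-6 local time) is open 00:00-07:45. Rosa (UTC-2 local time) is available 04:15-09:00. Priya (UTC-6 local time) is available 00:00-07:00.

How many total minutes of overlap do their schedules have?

Gabriel in UTC: 06:00-11:15, 16:15-19:00 (add 6h to convert from UTC-6).
Viktor in UTC: 06:45-14:15, 14:30-15:45 (subtract 3h to convert from UTC+3).
Keanu in UTC: 06:00-13:45, 18:45-19:00 (subtract 1h to convert from UTC+1).
Erik in UTC: 06:00-13:45 (add 6h to convert from UTC-6).
Rosa in UTC: 06:15-11:00 (add 2h to convert from UTC-2).
Priya in UTC: 06:00-13:00 (add 6h to convert from UTC-6).
Gabriel ∩ Viktor: 06:45-11:15.
Gabriel ∩ Viktor ∩ Keanu: 06:45-11:15.
Gabriel ∩ Viktor ∩ Keanu ∩ Erik: 06:45-11:15.
Gabriel ∩ Viktor ∩ Keanu ∩ Erik ∩ Rosa: 06:45-11:00.
Gabriel ∩ Viktor ∩ Keanu ∩ Erik ∩ Rosa ∩ Priya: 06:45-11:00.
Those are the intersection windows.
That's a single block of 255 minutes.

255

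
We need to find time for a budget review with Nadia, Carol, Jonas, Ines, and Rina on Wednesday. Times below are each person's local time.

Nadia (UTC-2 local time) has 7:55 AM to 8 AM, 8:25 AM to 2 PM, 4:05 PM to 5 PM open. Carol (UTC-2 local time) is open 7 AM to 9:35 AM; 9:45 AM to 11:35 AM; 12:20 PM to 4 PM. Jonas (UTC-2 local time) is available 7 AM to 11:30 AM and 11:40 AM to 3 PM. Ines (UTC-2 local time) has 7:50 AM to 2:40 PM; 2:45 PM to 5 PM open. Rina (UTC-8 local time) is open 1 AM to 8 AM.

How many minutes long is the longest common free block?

105

Nadia in UTC: 09:55-10:00, 10:25-16:00, 18:05-19:00 (add 2h to convert from UTC-2).
Carol in UTC: 09:00-11:35, 11:45-13:35, 14:20-18:00 (add 2h to convert from UTC-2).
Jonas in UTC: 09:00-13:30, 13:40-17:00 (add 2h to convert from UTC-2).
Ines in UTC: 09:50-16:40, 16:45-19:00 (add 2h to convert from UTC-2).
Rina in UTC: 09:00-16:00 (add 8h to convert from UTC-8).
Nadia ∩ Carol: 09:55-10:00, 10:25-11:35, 11:45-13:35, 14:20-16:00.
Nadia ∩ Carol ∩ Jonas: 09:55-10:00, 10:25-11:35, 11:45-13:30, 14:20-16:00.
Nadia ∩ Carol ∩ Jonas ∩ Ines: 09:55-10:00, 10:25-11:35, 11:45-13:30, 14:20-16:00.
Nadia ∩ Carol ∩ Jonas ∩ Ines ∩ Rina: 09:55-10:00, 10:25-11:35, 11:45-13:30, 14:20-16:00.
The longest is 11:45-13:30 at 105 minutes.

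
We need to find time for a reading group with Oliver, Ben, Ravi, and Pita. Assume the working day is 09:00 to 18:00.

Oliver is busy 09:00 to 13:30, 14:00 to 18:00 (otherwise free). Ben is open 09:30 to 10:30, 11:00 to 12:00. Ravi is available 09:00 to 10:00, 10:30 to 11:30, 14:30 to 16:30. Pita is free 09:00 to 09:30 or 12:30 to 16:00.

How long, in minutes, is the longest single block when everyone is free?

0

Oliver free: 13:30-14:00 (invert busy blocks within the working day).
Ben free: 09:30-10:30, 11:00-12:00.
Ravi free: 09:00-10:00, 10:30-11:30, 14:30-16:30.
Pita free: 09:00-09:30, 12:30-16:00.
Oliver ∩ Ben: ∅.
Oliver ∩ Ben ∩ Ravi: ∅.
Oliver ∩ Ben ∩ Ravi ∩ Pita: ∅.
There is no time when everyone is free.
No common window exists, so the longest block is 0 minutes.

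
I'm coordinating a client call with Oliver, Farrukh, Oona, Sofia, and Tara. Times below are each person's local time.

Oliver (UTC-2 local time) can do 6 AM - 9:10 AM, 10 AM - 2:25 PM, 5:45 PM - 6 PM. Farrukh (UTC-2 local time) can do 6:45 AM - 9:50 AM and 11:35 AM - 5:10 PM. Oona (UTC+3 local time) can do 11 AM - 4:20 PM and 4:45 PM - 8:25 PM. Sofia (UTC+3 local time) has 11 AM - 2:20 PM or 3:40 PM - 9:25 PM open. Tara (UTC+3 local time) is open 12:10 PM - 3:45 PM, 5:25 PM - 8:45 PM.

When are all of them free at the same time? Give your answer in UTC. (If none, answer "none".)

09:10-11:10, 14:25-16:25

Oliver in UTC: 08:00-11:10, 12:00-16:25, 19:45-20:00 (add 2h to convert from UTC-2).
Farrukh in UTC: 08:45-11:50, 13:35-19:10 (add 2h to convert from UTC-2).
Oona in UTC: 08:00-13:20, 13:45-17:25 (subtract 3h to convert from UTC+3).
Sofia in UTC: 08:00-11:20, 12:40-18:25 (subtract 3h to convert from UTC+3).
Tara in UTC: 09:10-12:45, 14:25-17:45 (subtract 3h to convert from UTC+3).
Oliver ∩ Farrukh: 08:45-11:10, 13:35-16:25.
Oliver ∩ Farrukh ∩ Oona: 08:45-11:10, 13:45-16:25.
Oliver ∩ Farrukh ∩ Oona ∩ Sofia: 08:45-11:10, 13:45-16:25.
Oliver ∩ Farrukh ∩ Oona ∩ Sofia ∩ Tara: 09:10-11:10, 14:25-16:25.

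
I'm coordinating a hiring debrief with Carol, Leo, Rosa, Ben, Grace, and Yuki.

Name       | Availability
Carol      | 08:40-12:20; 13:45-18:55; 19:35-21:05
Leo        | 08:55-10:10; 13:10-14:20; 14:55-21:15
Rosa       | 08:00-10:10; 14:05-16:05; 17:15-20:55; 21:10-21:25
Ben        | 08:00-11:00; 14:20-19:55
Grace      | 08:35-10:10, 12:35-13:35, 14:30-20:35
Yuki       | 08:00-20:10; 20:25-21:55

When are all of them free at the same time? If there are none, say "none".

08:55-10:10, 14:55-16:05, 17:15-18:55, 19:35-19:55

Carol ∩ Leo: 08:55-10:10, 13:45-14:20, 14:55-18:55, 19:35-21:05.
Carol ∩ Leo ∩ Rosa: 08:55-10:10, 14:05-14:20, 14:55-16:05, 17:15-18:55, 19:35-20:55.
Carol ∩ Leo ∩ Rosa ∩ Ben: 08:55-10:10, 14:55-16:05, 17:15-18:55, 19:35-19:55.
Carol ∩ Leo ∩ Rosa ∩ Ben ∩ Grace: 08:55-10:10, 14:55-16:05, 17:15-18:55, 19:35-19:55.
Carol ∩ Leo ∩ Rosa ∩ Ben ∩ Grace ∩ Yuki: 08:55-10:10, 14:55-16:05, 17:15-18:55, 19:35-19:55.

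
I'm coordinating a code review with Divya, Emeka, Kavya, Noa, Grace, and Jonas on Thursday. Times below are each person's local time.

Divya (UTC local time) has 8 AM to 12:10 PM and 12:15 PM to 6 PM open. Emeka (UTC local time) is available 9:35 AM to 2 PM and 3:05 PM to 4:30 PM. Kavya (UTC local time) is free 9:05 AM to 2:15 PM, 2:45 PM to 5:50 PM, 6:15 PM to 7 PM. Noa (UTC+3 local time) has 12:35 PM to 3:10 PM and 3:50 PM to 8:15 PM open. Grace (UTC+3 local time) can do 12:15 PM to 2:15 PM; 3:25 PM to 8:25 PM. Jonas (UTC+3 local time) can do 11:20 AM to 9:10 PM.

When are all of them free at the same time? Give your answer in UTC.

Divya in UTC: 08:00-12:10, 12:15-18:00.
Emeka in UTC: 09:35-14:00, 15:05-16:30.
Kavya in UTC: 09:05-14:15, 14:45-17:50, 18:15-19:00.
Noa in UTC: 09:35-12:10, 12:50-17:15 (subtract 3h to convert from UTC+3).
Grace in UTC: 09:15-11:15, 12:25-17:25 (subtract 3h to convert from UTC+3).
Jonas in UTC: 08:20-18:10 (subtract 3h to convert from UTC+3).
Divya ∩ Emeka: 09:35-12:10, 12:15-14:00, 15:05-16:30.
Divya ∩ Emeka ∩ Kavya: 09:35-12:10, 12:15-14:00, 15:05-16:30.
Divya ∩ Emeka ∩ Kavya ∩ Noa: 09:35-12:10, 12:50-14:00, 15:05-16:30.
Divya ∩ Emeka ∩ Kavya ∩ Noa ∩ Grace: 09:35-11:15, 12:50-14:00, 15:05-16:30.
Divya ∩ Emeka ∩ Kavya ∩ Noa ∩ Grace ∩ Jonas: 09:35-11:15, 12:50-14:00, 15:05-16:30.

09:35-11:15, 12:50-14:00, 15:05-16:30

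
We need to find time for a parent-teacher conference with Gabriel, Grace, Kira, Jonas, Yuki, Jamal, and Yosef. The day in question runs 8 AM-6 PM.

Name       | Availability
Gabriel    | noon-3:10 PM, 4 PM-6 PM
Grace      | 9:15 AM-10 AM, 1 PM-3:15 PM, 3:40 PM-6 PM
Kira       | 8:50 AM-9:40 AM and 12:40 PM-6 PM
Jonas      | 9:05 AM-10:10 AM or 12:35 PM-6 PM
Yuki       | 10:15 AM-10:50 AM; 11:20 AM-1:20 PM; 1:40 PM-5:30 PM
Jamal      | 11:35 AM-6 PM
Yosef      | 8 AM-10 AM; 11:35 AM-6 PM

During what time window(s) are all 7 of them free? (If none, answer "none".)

Gabriel ∩ Grace: 13:00-15:10, 16:00-18:00.
Gabriel ∩ Grace ∩ Kira: 13:00-15:10, 16:00-18:00.
Gabriel ∩ Grace ∩ Kira ∩ Jonas: 13:00-15:10, 16:00-18:00.
Gabriel ∩ Grace ∩ Kira ∩ Jonas ∩ Yuki: 13:00-13:20, 13:40-15:10, 16:00-17:30.
Gabriel ∩ Grace ∩ Kira ∩ Jonas ∩ Yuki ∩ Jamal: 13:00-13:20, 13:40-15:10, 16:00-17:30.
Gabriel ∩ Grace ∩ Kira ∩ Jonas ∩ Yuki ∩ Jamal ∩ Yosef: 13:00-13:20, 13:40-15:10, 16:00-17:30.

13:00-13:20, 13:40-15:10, 16:00-17:30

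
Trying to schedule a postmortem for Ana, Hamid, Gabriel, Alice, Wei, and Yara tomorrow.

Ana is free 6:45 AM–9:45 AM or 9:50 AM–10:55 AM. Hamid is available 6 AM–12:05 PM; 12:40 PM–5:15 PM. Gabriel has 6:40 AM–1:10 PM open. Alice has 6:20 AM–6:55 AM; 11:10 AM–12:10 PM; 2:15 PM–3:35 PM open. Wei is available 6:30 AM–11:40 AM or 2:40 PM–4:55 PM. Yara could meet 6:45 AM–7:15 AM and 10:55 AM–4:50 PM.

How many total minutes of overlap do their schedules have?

10

Ana ∩ Hamid: 06:45-09:45, 09:50-10:55.
Ana ∩ Hamid ∩ Gabriel: 06:45-09:45, 09:50-10:55.
Ana ∩ Hamid ∩ Gabriel ∩ Alice: 06:45-06:55.
Ana ∩ Hamid ∩ Gabriel ∩ Alice ∩ Wei: 06:45-06:55.
Ana ∩ Hamid ∩ Gabriel ∩ Alice ∩ Wei ∩ Yara: 06:45-06:55.
Those are the intersection windows.
That's a single block of 10 minutes.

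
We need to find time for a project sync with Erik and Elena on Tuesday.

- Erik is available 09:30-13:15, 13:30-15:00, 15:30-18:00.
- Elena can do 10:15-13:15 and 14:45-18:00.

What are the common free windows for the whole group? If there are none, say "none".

10:15-13:15, 14:45-15:00, 15:30-18:00

Erik ∩ Elena: 10:15-13:15, 14:45-15:00, 15:30-18:00.
Those are the intersection windows.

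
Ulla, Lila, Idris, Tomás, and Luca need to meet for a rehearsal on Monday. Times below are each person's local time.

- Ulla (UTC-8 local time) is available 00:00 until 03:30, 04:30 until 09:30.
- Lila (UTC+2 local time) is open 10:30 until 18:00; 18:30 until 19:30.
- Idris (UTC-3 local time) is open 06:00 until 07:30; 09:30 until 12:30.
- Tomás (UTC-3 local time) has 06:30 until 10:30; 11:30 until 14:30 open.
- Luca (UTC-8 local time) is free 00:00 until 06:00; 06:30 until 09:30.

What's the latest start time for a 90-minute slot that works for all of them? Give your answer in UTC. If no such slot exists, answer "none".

none

Ulla in UTC: 08:00-11:30, 12:30-17:30 (add 8h to convert from UTC-8).
Lila in UTC: 08:30-16:00, 16:30-17:30 (subtract 2h to convert from UTC+2).
Idris in UTC: 09:00-10:30, 12:30-15:30 (add 3h to convert from UTC-3).
Tomás in UTC: 09:30-13:30, 14:30-17:30 (add 3h to convert from UTC-3).
Luca in UTC: 08:00-14:00, 14:30-17:30 (add 8h to convert from UTC-8).
Ulla ∩ Lila: 08:30-11:30, 12:30-16:00, 16:30-17:30.
Ulla ∩ Lila ∩ Idris: 09:00-10:30, 12:30-15:30.
Ulla ∩ Lila ∩ Idris ∩ Tomás: 09:30-10:30, 12:30-13:30, 14:30-15:30.
Ulla ∩ Lila ∩ Idris ∩ Tomás ∩ Luca: 09:30-10:30, 12:30-13:30, 14:30-15:30.
No common window is at least 90 minutes long.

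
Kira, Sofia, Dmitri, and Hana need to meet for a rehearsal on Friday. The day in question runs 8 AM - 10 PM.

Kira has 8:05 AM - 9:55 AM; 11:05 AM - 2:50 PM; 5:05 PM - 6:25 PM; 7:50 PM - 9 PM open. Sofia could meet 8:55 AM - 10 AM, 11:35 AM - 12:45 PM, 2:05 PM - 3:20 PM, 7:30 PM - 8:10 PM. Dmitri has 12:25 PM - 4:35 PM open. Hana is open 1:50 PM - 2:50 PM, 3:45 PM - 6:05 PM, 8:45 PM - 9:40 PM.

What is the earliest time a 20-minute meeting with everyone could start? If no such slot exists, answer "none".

Kira ∩ Sofia: 08:55-09:55, 11:35-12:45, 14:05-14:50, 19:50-20:10.
Kira ∩ Sofia ∩ Dmitri: 12:25-12:45, 14:05-14:50.
Kira ∩ Sofia ∩ Dmitri ∩ Hana: 14:05-14:50.
The first common window of at least 20 minutes is 14:05-14:50, so the earliest start is 14:05.

14:05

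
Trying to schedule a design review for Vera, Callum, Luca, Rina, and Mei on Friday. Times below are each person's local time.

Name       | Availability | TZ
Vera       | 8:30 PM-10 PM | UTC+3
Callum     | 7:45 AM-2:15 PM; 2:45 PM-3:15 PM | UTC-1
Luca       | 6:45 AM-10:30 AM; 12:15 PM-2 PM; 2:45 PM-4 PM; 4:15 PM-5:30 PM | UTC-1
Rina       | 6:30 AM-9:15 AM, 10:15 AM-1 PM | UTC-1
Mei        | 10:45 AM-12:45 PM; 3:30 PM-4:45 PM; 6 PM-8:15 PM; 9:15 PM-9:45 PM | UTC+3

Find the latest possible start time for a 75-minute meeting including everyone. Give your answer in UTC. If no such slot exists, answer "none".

none

Vera in UTC: 17:30-19:00 (subtract 3h to convert from UTC+3).
Callum in UTC: 08:45-15:15, 15:45-16:15 (add 1h to convert from UTC-1).
Luca in UTC: 07:45-11:30, 13:15-15:00, 15:45-17:00, 17:15-18:30 (add 1h to convert from UTC-1).
Rina in UTC: 07:30-10:15, 11:15-14:00 (add 1h to convert from UTC-1).
Mei in UTC: 07:45-09:45, 12:30-13:45, 15:00-17:15, 18:15-18:45 (subtract 3h to convert from UTC+3).
Vera ∩ Callum: ∅.
Vera ∩ Callum ∩ Luca: ∅.
Vera ∩ Callum ∩ Luca ∩ Rina: ∅.
Vera ∩ Callum ∩ Luca ∩ Rina ∩ Mei: ∅.
There is no time when everyone is free.
No common window is at least 75 minutes long.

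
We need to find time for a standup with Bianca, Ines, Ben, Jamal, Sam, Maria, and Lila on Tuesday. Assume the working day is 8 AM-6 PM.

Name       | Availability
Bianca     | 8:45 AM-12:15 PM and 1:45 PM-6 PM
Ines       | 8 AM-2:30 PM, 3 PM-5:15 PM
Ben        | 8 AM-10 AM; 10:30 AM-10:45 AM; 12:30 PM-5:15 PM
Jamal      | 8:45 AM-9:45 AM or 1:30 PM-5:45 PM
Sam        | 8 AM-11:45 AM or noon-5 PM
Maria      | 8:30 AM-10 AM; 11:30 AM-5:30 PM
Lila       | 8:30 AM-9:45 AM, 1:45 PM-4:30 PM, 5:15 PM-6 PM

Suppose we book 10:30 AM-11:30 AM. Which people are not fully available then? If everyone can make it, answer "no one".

Bianca: free for 10:30-11:30. Ines: free for 10:30-11:30. Ben: not fully free for 10:30-11:30. Jamal: not fully free for 10:30-11:30. Sam: free for 10:30-11:30. Maria: not fully free for 10:30-11:30. Lila: not fully free for 10:30-11:30.

Ben, Jamal, Lila, Maria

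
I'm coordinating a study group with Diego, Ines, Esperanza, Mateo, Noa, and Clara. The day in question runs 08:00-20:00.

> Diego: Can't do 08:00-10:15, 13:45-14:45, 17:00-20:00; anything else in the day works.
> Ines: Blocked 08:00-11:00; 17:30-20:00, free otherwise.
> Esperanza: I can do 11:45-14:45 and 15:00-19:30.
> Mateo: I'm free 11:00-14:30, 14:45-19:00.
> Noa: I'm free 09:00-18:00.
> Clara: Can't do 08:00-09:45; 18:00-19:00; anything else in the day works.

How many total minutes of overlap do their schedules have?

240

Diego free: 10:15-13:45, 14:45-17:00 (invert busy blocks within the working day).
Ines free: 11:00-17:30 (invert busy blocks within the working day).
Esperanza free: 11:45-14:45, 15:00-19:30.
Mateo free: 11:00-14:30, 14:45-19:00.
Noa free: 09:00-18:00.
Clara free: 09:45-18:00, 19:00-20:00 (invert busy blocks within the working day).
Diego ∩ Ines: 11:00-13:45, 14:45-17:00.
Diego ∩ Ines ∩ Esperanza: 11:45-13:45, 15:00-17:00.
Diego ∩ Ines ∩ Esperanza ∩ Mateo: 11:45-13:45, 15:00-17:00.
Diego ∩ Ines ∩ Esperanza ∩ Mateo ∩ Noa: 11:45-13:45, 15:00-17:00.
Diego ∩ Ines ∩ Esperanza ∩ Mateo ∩ Noa ∩ Clara: 11:45-13:45, 15:00-17:00.
Summing the common windows: 120 + 120 = 240 minutes.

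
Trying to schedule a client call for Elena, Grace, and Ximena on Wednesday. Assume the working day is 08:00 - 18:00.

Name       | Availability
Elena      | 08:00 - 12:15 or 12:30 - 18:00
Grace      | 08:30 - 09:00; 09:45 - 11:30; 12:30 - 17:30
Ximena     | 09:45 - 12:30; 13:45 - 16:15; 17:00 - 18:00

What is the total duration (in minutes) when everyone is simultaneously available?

Elena ∩ Grace: 08:30-09:00, 09:45-11:30, 12:30-17:30.
Elena ∩ Grace ∩ Ximena: 09:45-11:30, 13:45-16:15, 17:00-17:30.
Summing the common windows: 105 + 150 + 30 = 285 minutes.

285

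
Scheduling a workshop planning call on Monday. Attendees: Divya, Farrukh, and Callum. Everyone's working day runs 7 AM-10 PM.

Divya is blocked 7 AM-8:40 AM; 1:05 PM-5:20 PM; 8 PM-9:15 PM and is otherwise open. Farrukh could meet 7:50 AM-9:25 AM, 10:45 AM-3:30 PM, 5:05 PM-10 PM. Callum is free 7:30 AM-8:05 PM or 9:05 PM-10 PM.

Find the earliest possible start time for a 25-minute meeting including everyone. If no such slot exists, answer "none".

08:40

Divya free: 08:40-13:05, 17:20-20:00, 21:15-22:00 (invert busy blocks within the working day).
Farrukh free: 07:50-09:25, 10:45-15:30, 17:05-22:00.
Callum free: 07:30-20:05, 21:05-22:00.
Divya ∩ Farrukh: 08:40-09:25, 10:45-13:05, 17:20-20:00, 21:15-22:00.
Divya ∩ Farrukh ∩ Callum: 08:40-09:25, 10:45-13:05, 17:20-20:00, 21:15-22:00.
The first common window of at least 25 minutes is 08:40-09:25, so the earliest start is 08:40.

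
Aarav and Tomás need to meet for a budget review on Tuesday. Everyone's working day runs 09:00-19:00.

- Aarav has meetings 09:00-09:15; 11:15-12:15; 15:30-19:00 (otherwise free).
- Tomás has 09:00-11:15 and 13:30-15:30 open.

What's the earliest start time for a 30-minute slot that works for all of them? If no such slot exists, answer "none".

09:15

Aarav free: 09:15-11:15, 12:15-15:30 (invert busy blocks within the working day).
Tomás free: 09:00-11:15, 13:30-15:30.
Aarav ∩ Tomás: 09:15-11:15, 13:30-15:30.
The first common window of at least 30 minutes is 09:15-11:15, so the earliest start is 09:15.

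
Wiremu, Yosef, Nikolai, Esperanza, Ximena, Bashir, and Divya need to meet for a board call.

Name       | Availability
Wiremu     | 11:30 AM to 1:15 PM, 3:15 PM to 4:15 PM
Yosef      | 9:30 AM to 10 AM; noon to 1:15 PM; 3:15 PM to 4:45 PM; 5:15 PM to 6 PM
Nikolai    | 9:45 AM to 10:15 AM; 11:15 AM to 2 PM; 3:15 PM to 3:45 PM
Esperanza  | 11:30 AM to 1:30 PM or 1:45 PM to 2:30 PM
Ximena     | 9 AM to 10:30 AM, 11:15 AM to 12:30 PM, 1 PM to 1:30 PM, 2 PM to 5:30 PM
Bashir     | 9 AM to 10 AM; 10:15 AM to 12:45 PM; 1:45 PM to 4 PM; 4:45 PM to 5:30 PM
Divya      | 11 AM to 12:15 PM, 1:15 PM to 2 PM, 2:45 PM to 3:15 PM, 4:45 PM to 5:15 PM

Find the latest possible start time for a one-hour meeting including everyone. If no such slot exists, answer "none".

Wiremu ∩ Yosef: 12:00-13:15, 15:15-16:15.
Wiremu ∩ Yosef ∩ Nikolai: 12:00-13:15, 15:15-15:45.
Wiremu ∩ Yosef ∩ Nikolai ∩ Esperanza: 12:00-13:15.
Wiremu ∩ Yosef ∩ Nikolai ∩ Esperanza ∩ Ximena: 12:00-12:30, 13:00-13:15.
Wiremu ∩ Yosef ∩ Nikolai ∩ Esperanza ∩ Ximena ∩ Bashir: 12:00-12:30.
Wiremu ∩ Yosef ∩ Nikolai ∩ Esperanza ∩ Ximena ∩ Bashir ∩ Divya: 12:00-12:15.
Those are the intersection windows.
No common window is at least 60 minutes long.

none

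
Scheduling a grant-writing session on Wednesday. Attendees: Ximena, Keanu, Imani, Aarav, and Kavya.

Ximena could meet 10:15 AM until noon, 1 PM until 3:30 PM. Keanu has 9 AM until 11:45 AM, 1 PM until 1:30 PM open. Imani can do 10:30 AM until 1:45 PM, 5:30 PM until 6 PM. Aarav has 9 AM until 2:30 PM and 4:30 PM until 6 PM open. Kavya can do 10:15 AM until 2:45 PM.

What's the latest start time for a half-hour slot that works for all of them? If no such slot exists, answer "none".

Ximena ∩ Keanu: 10:15-11:45, 13:00-13:30.
Ximena ∩ Keanu ∩ Imani: 10:30-11:45, 13:00-13:30.
Ximena ∩ Keanu ∩ Imani ∩ Aarav: 10:30-11:45, 13:00-13:30.
Ximena ∩ Keanu ∩ Imani ∩ Aarav ∩ Kavya: 10:30-11:45, 13:00-13:30.
The last common window of at least 30 minutes is 13:00-13:30; a 30-minute meeting can start as late as 13:00 and still end by 13:30.

13:00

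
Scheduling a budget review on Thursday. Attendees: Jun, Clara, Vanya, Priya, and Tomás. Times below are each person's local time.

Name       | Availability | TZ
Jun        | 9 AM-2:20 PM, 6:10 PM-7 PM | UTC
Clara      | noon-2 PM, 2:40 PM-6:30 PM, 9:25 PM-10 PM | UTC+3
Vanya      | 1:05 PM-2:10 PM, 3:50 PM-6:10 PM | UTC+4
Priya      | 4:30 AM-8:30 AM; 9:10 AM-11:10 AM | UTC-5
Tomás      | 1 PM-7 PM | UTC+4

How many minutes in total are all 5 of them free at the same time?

Jun in UTC: 09:00-14:20, 18:10-19:00.
Clara in UTC: 09:00-11:00, 11:40-15:30, 18:25-19:00 (subtract 3h to convert from UTC+3).
Vanya in UTC: 09:05-10:10, 11:50-14:10 (subtract 4h to convert from UTC+4).
Priya in UTC: 09:30-13:30, 14:10-16:10 (add 5h to convert from UTC-5).
Tomás in UTC: 09:00-15:00 (subtract 4h to convert from UTC+4).
Jun ∩ Clara: 09:00-11:00, 11:40-14:20, 18:25-19:00.
Jun ∩ Clara ∩ Vanya: 09:05-10:10, 11:50-14:10.
Jun ∩ Clara ∩ Vanya ∩ Priya: 09:30-10:10, 11:50-13:30.
Jun ∩ Clara ∩ Vanya ∩ Priya ∩ Tomás: 09:30-10:10, 11:50-13:30.
Summing the common windows: 40 + 100 = 140 minutes.

140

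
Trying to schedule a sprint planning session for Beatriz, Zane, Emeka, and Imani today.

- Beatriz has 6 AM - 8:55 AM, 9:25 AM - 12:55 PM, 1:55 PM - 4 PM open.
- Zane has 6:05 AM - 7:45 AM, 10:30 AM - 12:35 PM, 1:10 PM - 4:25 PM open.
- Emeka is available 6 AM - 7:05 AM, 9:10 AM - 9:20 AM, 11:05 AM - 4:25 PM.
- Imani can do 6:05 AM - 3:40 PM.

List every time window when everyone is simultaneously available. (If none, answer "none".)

06:05-07:05, 11:05-12:35, 13:55-15:40

Beatriz ∩ Zane: 06:05-07:45, 10:30-12:35, 13:55-16:00.
Beatriz ∩ Zane ∩ Emeka: 06:05-07:05, 11:05-12:35, 13:55-16:00.
Beatriz ∩ Zane ∩ Emeka ∩ Imani: 06:05-07:05, 11:05-12:35, 13:55-15:40.
So the common availability across everyone is 06:05-07:05, 11:05-12:35, 13:55-15:40.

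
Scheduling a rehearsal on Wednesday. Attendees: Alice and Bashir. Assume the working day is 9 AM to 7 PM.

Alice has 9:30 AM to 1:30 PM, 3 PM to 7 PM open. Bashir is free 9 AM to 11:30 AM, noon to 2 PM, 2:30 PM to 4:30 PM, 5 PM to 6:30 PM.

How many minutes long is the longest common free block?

120

Alice ∩ Bashir: 09:30-11:30, 12:00-13:30, 15:00-16:30, 17:00-18:30.
The longest is 09:30-11:30 at 120 minutes.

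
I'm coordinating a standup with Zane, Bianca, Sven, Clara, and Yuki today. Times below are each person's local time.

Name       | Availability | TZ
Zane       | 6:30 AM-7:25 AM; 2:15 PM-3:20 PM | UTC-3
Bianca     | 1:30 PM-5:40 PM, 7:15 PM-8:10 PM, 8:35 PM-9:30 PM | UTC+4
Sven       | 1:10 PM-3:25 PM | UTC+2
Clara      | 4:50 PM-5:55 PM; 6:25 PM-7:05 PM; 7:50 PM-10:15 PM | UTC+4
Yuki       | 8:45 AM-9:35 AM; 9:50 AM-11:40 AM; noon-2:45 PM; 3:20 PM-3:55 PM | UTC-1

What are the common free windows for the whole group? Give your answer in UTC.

Zane in UTC: 09:30-10:25, 17:15-18:20 (add 3h to convert from UTC-3).
Bianca in UTC: 09:30-13:40, 15:15-16:10, 16:35-17:30 (subtract 4h to convert from UTC+4).
Sven in UTC: 11:10-13:25 (subtract 2h to convert from UTC+2).
Clara in UTC: 12:50-13:55, 14:25-15:05, 15:50-18:15 (subtract 4h to convert from UTC+4).
Yuki in UTC: 09:45-10:35, 10:50-12:40, 13:00-15:45, 16:20-16:55 (add 1h to convert from UTC-1).
Zane ∩ Bianca: 09:30-10:25, 17:15-17:30.
Zane ∩ Bianca ∩ Sven: ∅.
Zane ∩ Bianca ∩ Sven ∩ Clara: ∅.
Zane ∩ Bianca ∩ Sven ∩ Clara ∩ Yuki: ∅.
There is no time when everyone is free.

none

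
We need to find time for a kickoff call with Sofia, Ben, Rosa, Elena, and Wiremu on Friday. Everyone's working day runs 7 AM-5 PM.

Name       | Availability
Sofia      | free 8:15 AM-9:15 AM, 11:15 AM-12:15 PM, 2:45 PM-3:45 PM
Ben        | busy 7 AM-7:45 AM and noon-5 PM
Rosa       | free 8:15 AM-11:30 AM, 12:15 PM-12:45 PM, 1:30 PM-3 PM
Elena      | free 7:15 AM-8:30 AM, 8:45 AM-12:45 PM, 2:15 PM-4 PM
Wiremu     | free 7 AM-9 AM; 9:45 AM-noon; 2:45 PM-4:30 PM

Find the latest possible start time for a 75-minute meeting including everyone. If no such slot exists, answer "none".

Sofia free: 08:15-09:15, 11:15-12:15, 14:45-15:45.
Ben free: 07:45-12:00 (invert busy blocks within the working day).
Rosa free: 08:15-11:30, 12:15-12:45, 13:30-15:00.
Elena free: 07:15-08:30, 08:45-12:45, 14:15-16:00.
Wiremu free: 07:00-09:00, 09:45-12:00, 14:45-16:30.
Sofia ∩ Ben: 08:15-09:15, 11:15-12:00.
Sofia ∩ Ben ∩ Rosa: 08:15-09:15, 11:15-11:30.
Sofia ∩ Ben ∩ Rosa ∩ Elena: 08:15-08:30, 08:45-09:15, 11:15-11:30.
Sofia ∩ Ben ∩ Rosa ∩ Elena ∩ Wiremu: 08:15-08:30, 08:45-09:00, 11:15-11:30.
No common window is at least 75 minutes long.

none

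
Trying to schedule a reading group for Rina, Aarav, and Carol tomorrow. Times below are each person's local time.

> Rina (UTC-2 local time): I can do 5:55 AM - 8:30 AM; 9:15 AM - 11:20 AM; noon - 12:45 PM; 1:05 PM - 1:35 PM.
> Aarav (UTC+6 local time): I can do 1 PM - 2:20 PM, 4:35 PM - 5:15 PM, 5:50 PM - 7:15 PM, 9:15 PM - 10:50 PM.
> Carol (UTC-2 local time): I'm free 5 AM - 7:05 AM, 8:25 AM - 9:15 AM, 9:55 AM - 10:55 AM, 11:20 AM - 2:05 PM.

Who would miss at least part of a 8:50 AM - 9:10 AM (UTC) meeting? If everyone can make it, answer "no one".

Aarav, Carol

Rina in UTC: 07:55-10:30, 11:15-13:20, 14:00-14:45, 15:05-15:35 (add 2h to convert from UTC-2).
Aarav in UTC: 07:00-08:20, 10:35-11:15, 11:50-13:15, 15:15-16:50 (subtract 6h to convert from UTC+6).
Carol in UTC: 07:00-09:05, 10:25-11:15, 11:55-12:55, 13:20-16:05 (add 2h to convert from UTC-2).
Rina: free for 08:50-09:10. Aarav: not fully free for 08:50-09:10. Carol: not fully free for 08:50-09:10.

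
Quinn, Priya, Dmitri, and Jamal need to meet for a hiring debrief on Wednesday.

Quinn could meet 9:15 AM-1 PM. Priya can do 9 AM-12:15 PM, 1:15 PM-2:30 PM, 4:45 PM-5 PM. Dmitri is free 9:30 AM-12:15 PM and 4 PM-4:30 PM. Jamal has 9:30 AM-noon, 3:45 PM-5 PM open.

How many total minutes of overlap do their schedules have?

150

Quinn ∩ Priya: 09:15-12:15.
Quinn ∩ Priya ∩ Dmitri: 09:30-12:15.
Quinn ∩ Priya ∩ Dmitri ∩ Jamal: 09:30-12:00.
That's a single block of 150 minutes.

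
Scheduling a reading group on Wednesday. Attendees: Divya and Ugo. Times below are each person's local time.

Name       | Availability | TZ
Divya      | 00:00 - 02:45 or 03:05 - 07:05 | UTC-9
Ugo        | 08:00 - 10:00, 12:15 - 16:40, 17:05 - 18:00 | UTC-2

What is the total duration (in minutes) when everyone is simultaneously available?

Divya in UTC: 09:00-11:45, 12:05-16:05 (add 9h to convert from UTC-9).
Ugo in UTC: 10:00-12:00, 14:15-18:40, 19:05-20:00 (add 2h to convert from UTC-2).
Divya ∩ Ugo: 10:00-11:45, 14:15-16:05.
Summing the common windows: 105 + 110 = 215 minutes.

215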